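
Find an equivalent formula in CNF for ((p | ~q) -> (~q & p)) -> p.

((p | ~q) -> (~q & p)) -> p
⇔ ~((p | ~q) -> (~q & p)) | p
⇔ ~(~(p | ~q) | (~q & p)) | p
⇔ (~~(p | ~q) & ~(~q & p)) | p
⇔ ((p | ~q) & ~(~q & p)) | p
⇔ ((p | ~q) & (~~q | ~p)) | p
⇔ ((p | ~q) & (q | ~p)) | p
⇔ (p | ~q | p) & (q | ~p | p)
⇔ p | ~q

p | ~q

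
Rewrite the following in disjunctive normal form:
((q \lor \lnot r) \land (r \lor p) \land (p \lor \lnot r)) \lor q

((q \lor \lnot r) \land (r \lor p) \land (p \lor \lnot r)) \lor q
≡ (q \land r \land p) \lor (q \land r \land \lnot r) \lor (q \land p \land p) \lor (q \land p \land \lnot r) \lor (\lnot r \land r \land p) \lor (\lnot r \land r \land \lnot r) \lor (\lnot r \land p \land p) \lor (\lnot r \land p \land \lnot r) \lor q   — distribute \land over \lor
≡ (\lnot r \land p) \lor q   — simplify

(\lnot r \land p) \lor q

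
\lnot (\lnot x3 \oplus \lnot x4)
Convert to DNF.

\lnot (\lnot x3 \oplus \lnot x4)
⇔ \lnot ((\lnot x3 \land \lnot \lnot x4) \lor (\lnot \lnot x3 \land \lnot x4))   — expand \oplus
⇔ \lnot (\lnot x3 \land \lnot \lnot x4) \land \lnot (\lnot \lnot x3 \land \lnot x4)   — De Morgan
⇔ (\lnot \lnot x3 \lor \lnot \lnot \lnot x4) \land \lnot (\lnot \lnot x3 \land \lnot x4)   — De Morgan
⇔ (x3 \lor \lnot \lnot \lnot x4) \land \lnot (\lnot \lnot x3 \land \lnot x4)   — double negation
⇔ (x3 \lor \lnot x4) \land \lnot (\lnot \lnot x3 \land \lnot x4)   — double negation
⇔ (x3 \lor \lnot x4) \land (\lnot \lnot \lnot x3 \lor \lnot \lnot x4)   — De Morgan
⇔ (x3 \lor \lnot x4) \land (\lnot x3 \lor \lnot \lnot x4)   — double negation
⇔ (x3 \lor \lnot x4) \land (\lnot x3 \lor x4)   — double negation
⇔ (x3 \land \lnot x3) \lor (x3 \land x4) \lor (\lnot x4 \land \lnot x3) \lor (\lnot x4 \land x4)   — distribute \land over \lor
⇔ (x3 \land x4) \lor (\lnot x4 \land \lnot x3)   — simplify

(x3 \land x4) \lor (\lnot x4 \land \lnot x3)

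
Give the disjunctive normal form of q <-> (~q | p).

q <-> (~q | p)
⇔ (q -> (~q | p)) & ((~q | p) -> q)   [eliminate <->]
⇔ (~q | ~q | p) & ((~q | p) -> q)   [eliminate ->]
⇔ (~q | ~q | p) & (~(~q | p) | q)   [eliminate ->]
⇔ (~q | ~q | p) & ((~~q & ~p) | q)   [De Morgan]
⇔ (~q | ~q | p) & ((q & ~p) | q)   [double negation]
⇔ (~q & q & ~p) | (~q & q) | (~q & q & ~p) | (~q & q) | (p & q & ~p) | (p & q)   [distribute & over |]
⇔ p & q   [simplify]

p & q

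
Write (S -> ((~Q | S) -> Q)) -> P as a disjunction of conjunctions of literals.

(S & ~Q) | P

(S -> ((~Q | S) -> Q)) -> P
≡ ~(S -> ((~Q | S) -> Q)) | P
≡ ~(~S | ((~Q | S) -> Q)) | P
≡ ~(~S | ~(~Q | S) | Q) | P
≡ (~~S & ~~(~Q | S) & ~Q) | P
≡ (S & ~~(~Q | S) & ~Q) | P
≡ (S & (~Q | S) & ~Q) | P
≡ (S & ~Q & ~Q) | (S & S & ~Q) | P
≡ (S & ~Q) | P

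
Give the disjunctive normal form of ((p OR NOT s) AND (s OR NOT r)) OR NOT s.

((p OR NOT s) AND (s OR NOT r)) OR NOT s
≡ (p AND s) OR (p AND NOT r) OR (NOT s AND s) OR (NOT s AND NOT r) OR NOT s   [distribute AND over OR]
≡ (p AND s) OR (p AND NOT r) OR NOT s   [simplify]

(p AND s) OR (p AND NOT r) OR NOT s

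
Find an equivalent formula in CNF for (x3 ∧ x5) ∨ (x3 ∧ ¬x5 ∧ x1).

x3 ∧ (x5 ∨ x1)

(x3 ∧ x5) ∨ (x3 ∧ ¬x5 ∧ x1)
≡ (x3 ∨ x3) ∧ (x3 ∨ ¬x5) ∧ (x3 ∨ x1) ∧ (x5 ∨ x3) ∧ (x5 ∨ ¬x5) ∧ (x5 ∨ x1)   (distribute ∨ over ∧)
≡ x3 ∧ (x5 ∨ x1)   (simplify)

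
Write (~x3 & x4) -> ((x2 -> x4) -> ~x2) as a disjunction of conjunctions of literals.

x3 | ~x4 | ~x2

(~x3 & x4) -> ((x2 -> x4) -> ~x2)
≡ ~(~x3 & x4) | ((x2 -> x4) -> ~x2)   [eliminate ->]
≡ ~(~x3 & x4) | ~(x2 -> x4) | ~x2   [eliminate ->]
≡ ~(~x3 & x4) | ~(~x2 | x4) | ~x2   [eliminate ->]
≡ ~~x3 | ~x4 | ~(~x2 | x4) | ~x2   [De Morgan]
≡ x3 | ~x4 | ~(~x2 | x4) | ~x2   [double negation]
≡ x3 | ~x4 | (~~x2 & ~x4) | ~x2   [De Morgan]
≡ x3 | ~x4 | (x2 & ~x4) | ~x2   [double negation]
≡ x3 | ~x4 | ~x2   [simplify]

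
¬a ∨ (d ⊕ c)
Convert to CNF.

¬a ∨ (d ⊕ c)
= ¬a ∨ ((d ∨ c) ∧ ¬(d ∧ c))   [expand ⊕]
= ¬a ∨ ((d ∨ c) ∧ (¬d ∨ ¬c))   [De Morgan]
= (¬a ∨ d ∨ c) ∧ (¬a ∨ ¬d ∨ ¬c)   [distribute ∨ over ∧]

(¬a ∨ d ∨ c) ∧ (¬a ∨ ¬d ∨ ¬c)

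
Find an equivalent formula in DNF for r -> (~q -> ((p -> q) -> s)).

~r | q | (p & ~q) | s

r -> (~q -> ((p -> q) -> s))
≡ ~r | (~q -> ((p -> q) -> s))   (eliminate ->)
≡ ~r | ~~q | ((p -> q) -> s)   (eliminate ->)
≡ ~r | ~~q | ~(p -> q) | s   (eliminate ->)
≡ ~r | ~~q | ~(~p | q) | s   (eliminate ->)
≡ ~r | q | ~(~p | q) | s   (double negation)
≡ ~r | q | (~~p & ~q) | s   (De Morgan)
≡ ~r | q | (p & ~q) | s   (double negation)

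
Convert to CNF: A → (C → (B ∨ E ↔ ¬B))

(¬A ∨ ¬C ∨ ¬B) ∧ (¬A ∨ ¬C ∨ B ∨ E)

A → (C → (B ∨ E ↔ ¬B))
≡ ¬A ∨ (C → (B ∨ E ↔ ¬B))   [eliminate →]
≡ ¬A ∨ ¬C ∨ (B ∨ E ↔ ¬B)   [eliminate →]
≡ ¬A ∨ ¬C ∨ (B ∨ E → ¬B) ∧ (¬B → B ∨ E)   [eliminate ↔]
≡ ¬A ∨ ¬C ∨ (¬(B ∨ E) ∨ ¬B) ∧ (¬B → B ∨ E)   [eliminate →]
≡ ¬A ∨ ¬C ∨ (¬(B ∨ E) ∨ ¬B) ∧ (¬¬B ∨ B ∨ E)   [eliminate →]
≡ ¬A ∨ ¬C ∨ (¬B ∧ ¬E ∨ ¬B) ∧ (¬¬B ∨ B ∨ E)   [De Morgan]
≡ ¬A ∨ ¬C ∨ (¬B ∧ ¬E ∨ ¬B) ∧ (B ∨ B ∨ E)   [double negation]
≡ (¬A ∨ ¬C ∨ ¬B ∨ ¬B) ∧ (¬A ∨ ¬C ∨ ¬E ∨ ¬B) ∧ (¬A ∨ ¬C ∨ B ∨ B ∨ E)   [distribute ∨ over ∧]
≡ (¬A ∨ ¬C ∨ ¬B) ∧ (¬A ∨ ¬C ∨ B ∨ E)   [simplify]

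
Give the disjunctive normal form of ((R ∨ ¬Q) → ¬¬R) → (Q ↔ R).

((R ∨ ¬Q) → ¬¬R) → (Q ↔ R)
= ¬((R ∨ ¬Q) → ¬¬R) ∨ (Q ↔ R)   — eliminate →
= ¬(¬(R ∨ ¬Q) ∨ ¬¬R) ∨ (Q ↔ R)   — eliminate →
= ¬(¬(R ∨ ¬Q) ∨ ¬¬R) ∨ ((Q → R) ∧ (R → Q))   — eliminate ↔
= ¬(¬(R ∨ ¬Q) ∨ ¬¬R) ∨ ((¬Q ∨ R) ∧ (R → Q))   — eliminate →
= ¬(¬(R ∨ ¬Q) ∨ ¬¬R) ∨ ((¬Q ∨ R) ∧ (¬R ∨ Q))   — eliminate →
= (¬¬(R ∨ ¬Q) ∧ ¬¬¬R) ∨ ((¬Q ∨ R) ∧ (¬R ∨ Q))   — De Morgan
= ((R ∨ ¬Q) ∧ ¬¬¬R) ∨ ((¬Q ∨ R) ∧ (¬R ∨ Q))   — double negation
= ((R ∨ ¬Q) ∧ ¬R) ∨ ((¬Q ∨ R) ∧ (¬R ∨ Q))   — double negation
= (R ∧ ¬R) ∨ (¬Q ∧ ¬R) ∨ (¬Q ∧ ¬R) ∨ (¬Q ∧ Q) ∨ (R ∧ ¬R) ∨ (R ∧ Q)   — distribute ∧ over ∨
= (¬Q ∧ ¬R) ∨ (R ∧ Q)   — simplify

(¬Q ∧ ¬R) ∨ (R ∧ Q)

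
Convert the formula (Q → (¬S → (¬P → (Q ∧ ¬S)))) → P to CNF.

(Q ∨ P) ∧ (¬S ∨ P) ∧ (¬Q ∨ S ∨ P)

(Q → (¬S → (¬P → (Q ∧ ¬S)))) → P
⇔ ¬(Q → (¬S → (¬P → (Q ∧ ¬S)))) ∨ P   [eliminate →]
⇔ ¬(¬Q ∨ (¬S → (¬P → (Q ∧ ¬S)))) ∨ P   [eliminate →]
⇔ ¬(¬Q ∨ ¬¬S ∨ (¬P → (Q ∧ ¬S))) ∨ P   [eliminate →]
⇔ ¬(¬Q ∨ ¬¬S ∨ ¬¬P ∨ (Q ∧ ¬S)) ∨ P   [eliminate →]
⇔ (¬¬Q ∧ ¬¬¬S ∧ ¬¬¬P ∧ ¬(Q ∧ ¬S)) ∨ P   [De Morgan]
⇔ (Q ∧ ¬¬¬S ∧ ¬¬¬P ∧ ¬(Q ∧ ¬S)) ∨ P   [double negation]
⇔ (Q ∧ ¬S ∧ ¬¬¬P ∧ ¬(Q ∧ ¬S)) ∨ P   [double negation]
⇔ (Q ∧ ¬S ∧ ¬P ∧ ¬(Q ∧ ¬S)) ∨ P   [double negation]
⇔ (Q ∧ ¬S ∧ ¬P ∧ (¬Q ∨ ¬¬S)) ∨ P   [De Morgan]
⇔ (Q ∧ ¬S ∧ ¬P ∧ (¬Q ∨ S)) ∨ P   [double negation]
⇔ (Q ∨ P) ∧ (¬S ∨ P) ∧ (¬P ∨ P) ∧ (¬Q ∨ S ∨ P)   [distribute ∨ over ∧]
⇔ (Q ∨ P) ∧ (¬S ∨ P) ∧ (¬Q ∨ S ∨ P)   [simplify]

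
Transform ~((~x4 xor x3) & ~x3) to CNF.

~((~x4 xor x3) & ~x3)
= ~((~x4 | x3) & ~(~x4 & x3) & ~x3)   (expand xor)
= ~(~x4 | x3) | ~~(~x4 & x3) | ~~x3   (De Morgan)
= (~~x4 & ~x3) | ~~(~x4 & x3) | ~~x3   (De Morgan)
= (x4 & ~x3) | ~~(~x4 & x3) | ~~x3   (double negation)
= (x4 & ~x3) | (~x4 & x3) | ~~x3   (double negation)
= (x4 & ~x3) | (~x4 & x3) | x3   (double negation)
= (x4 | ~x4 | x3) & (x4 | x3 | x3) & (~x3 | ~x4 | x3) & (~x3 | x3 | x3)   (distribute | over &)
= x4 | x3   (simplify)

x4 | x3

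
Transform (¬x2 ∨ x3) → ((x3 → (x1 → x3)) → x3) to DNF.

(x2 ∧ ¬x3) ∨ x3

(¬x2 ∨ x3) → ((x3 → (x1 → x3)) → x3)
= ¬(¬x2 ∨ x3) ∨ ((x3 → (x1 → x3)) → x3)   [eliminate →]
= ¬(¬x2 ∨ x3) ∨ ¬(x3 → (x1 → x3)) ∨ x3   [eliminate →]
= ¬(¬x2 ∨ x3) ∨ ¬(¬x3 ∨ (x1 → x3)) ∨ x3   [eliminate →]
= ¬(¬x2 ∨ x3) ∨ ¬(¬x3 ∨ ¬x1 ∨ x3) ∨ x3   [eliminate →]
= (¬¬x2 ∧ ¬x3) ∨ ¬(¬x3 ∨ ¬x1 ∨ x3) ∨ x3   [De Morgan]
= (x2 ∧ ¬x3) ∨ ¬(¬x3 ∨ ¬x1 ∨ x3) ∨ x3   [double negation]
= (x2 ∧ ¬x3) ∨ (¬¬x3 ∧ ¬¬x1 ∧ ¬x3) ∨ x3   [De Morgan]
= (x2 ∧ ¬x3) ∨ (x3 ∧ ¬¬x1 ∧ ¬x3) ∨ x3   [double negation]
= (x2 ∧ ¬x3) ∨ (x3 ∧ x1 ∧ ¬x3) ∨ x3   [double negation]
= (x2 ∧ ¬x3) ∨ x3   [simplify]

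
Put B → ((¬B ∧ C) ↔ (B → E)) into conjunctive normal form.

¬B ∨ ¬E

B → ((¬B ∧ C) ↔ (B → E))
≡ ¬B ∨ ((¬B ∧ C) ↔ (B → E))   [eliminate →]
≡ ¬B ∨ (((¬B ∧ C) → (B → E)) ∧ ((B → E) → (¬B ∧ C)))   [eliminate ↔]
≡ ¬B ∨ ((¬(¬B ∧ C) ∨ (B → E)) ∧ ((B → E) → (¬B ∧ C)))   [eliminate →]
≡ ¬B ∨ ((¬(¬B ∧ C) ∨ ¬B ∨ E) ∧ ((B → E) → (¬B ∧ C)))   [eliminate →]
≡ ¬B ∨ ((¬(¬B ∧ C) ∨ ¬B ∨ E) ∧ (¬(B → E) ∨ (¬B ∧ C)))   [eliminate →]
≡ ¬B ∨ ((¬(¬B ∧ C) ∨ ¬B ∨ E) ∧ (¬(¬B ∨ E) ∨ (¬B ∧ C)))   [eliminate →]
≡ ¬B ∨ ((¬¬B ∨ ¬C ∨ ¬B ∨ E) ∧ (¬(¬B ∨ E) ∨ (¬B ∧ C)))   [De Morgan]
≡ ¬B ∨ ((B ∨ ¬C ∨ ¬B ∨ E) ∧ (¬(¬B ∨ E) ∨ (¬B ∧ C)))   [double negation]
≡ ¬B ∨ ((B ∨ ¬C ∨ ¬B ∨ E) ∧ ((¬¬B ∧ ¬E) ∨ (¬B ∧ C)))   [De Morgan]
≡ ¬B ∨ ((B ∨ ¬C ∨ ¬B ∨ E) ∧ ((B ∧ ¬E) ∨ (¬B ∧ C)))   [double negation]
≡ (¬B ∨ B ∨ ¬C ∨ ¬B ∨ E) ∧ (¬B ∨ B ∨ ¬B) ∧ (¬B ∨ B ∨ C) ∧ (¬B ∨ ¬E ∨ ¬B) ∧ (¬B ∨ ¬E ∨ C)   [distribute ∨ over ∧]
≡ ¬B ∨ ¬E   [simplify]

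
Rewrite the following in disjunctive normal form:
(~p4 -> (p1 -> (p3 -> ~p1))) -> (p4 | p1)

(~p4 -> (p1 -> (p3 -> ~p1))) -> (p4 | p1)
≡ ~(~p4 -> (p1 -> (p3 -> ~p1))) | p4 | p1   [eliminate ->]
≡ ~(~~p4 | (p1 -> (p3 -> ~p1))) | p4 | p1   [eliminate ->]
≡ ~(~~p4 | ~p1 | (p3 -> ~p1)) | p4 | p1   [eliminate ->]
≡ ~(~~p4 | ~p1 | ~p3 | ~p1) | p4 | p1   [eliminate ->]
≡ (~~~p4 & ~~p1 & ~~p3 & ~~p1) | p4 | p1   [De Morgan]
≡ (~p4 & ~~p1 & ~~p3 & ~~p1) | p4 | p1   [double negation]
≡ (~p4 & p1 & ~~p3 & ~~p1) | p4 | p1   [double negation]
≡ (~p4 & p1 & p3 & ~~p1) | p4 | p1   [double negation]
≡ (~p4 & p1 & p3 & p1) | p4 | p1   [double negation]
≡ p4 | p1   [simplify]

p4 | p1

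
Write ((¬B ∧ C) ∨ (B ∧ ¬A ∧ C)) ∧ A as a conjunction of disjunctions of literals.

((¬B ∧ C) ∨ (B ∧ ¬A ∧ C)) ∧ A
≡ (¬B ∨ B) ∧ (¬B ∨ ¬A) ∧ (¬B ∨ C) ∧ (C ∨ B) ∧ (C ∨ ¬A) ∧ (C ∨ C) ∧ A   — distribute ∨ over ∧
≡ (¬B ∨ ¬A) ∧ C ∧ A   — simplify

(¬B ∨ ¬A) ∧ C ∧ A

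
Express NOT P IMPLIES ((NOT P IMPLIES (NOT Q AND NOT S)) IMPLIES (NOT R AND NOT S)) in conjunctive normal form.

NOT P IMPLIES ((NOT P IMPLIES (NOT Q AND NOT S)) IMPLIES (NOT R AND NOT S))
⇔ NOT NOT P OR ((NOT P IMPLIES (NOT Q AND NOT S)) IMPLIES (NOT R AND NOT S))   (eliminate IMPLIES)
⇔ NOT NOT P OR NOT (NOT P IMPLIES (NOT Q AND NOT S)) OR (NOT R AND NOT S)   (eliminate IMPLIES)
⇔ NOT NOT P OR NOT (NOT NOT P OR (NOT Q AND NOT S)) OR (NOT R AND NOT S)   (eliminate IMPLIES)
⇔ P OR NOT (NOT NOT P OR (NOT Q AND NOT S)) OR (NOT R AND NOT S)   (double negation)
⇔ P OR (NOT NOT NOT P AND NOT (NOT Q AND NOT S)) OR (NOT R AND NOT S)   (De Morgan)
⇔ P OR (NOT P AND NOT (NOT Q AND NOT S)) OR (NOT R AND NOT S)   (double negation)
⇔ P OR (NOT P AND (NOT NOT Q OR NOT NOT S)) OR (NOT R AND NOT S)   (De Morgan)
⇔ P OR (NOT P AND (Q OR NOT NOT S)) OR (NOT R AND NOT S)   (double negation)
⇔ P OR (NOT P AND (Q OR S)) OR (NOT R AND NOT S)   (double negation)
⇔ (P OR NOT P OR NOT R) AND (P OR NOT P OR NOT S) AND (P OR Q OR S OR NOT R) AND (P OR Q OR S OR NOT S)   (distribute OR over AND)
⇔ P OR Q OR S OR NOT R   (simplify)

P OR Q OR S OR NOT R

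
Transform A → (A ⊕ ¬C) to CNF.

A → (A ⊕ ¬C)
⇔ ¬A ∨ (A ⊕ ¬C)
⇔ ¬A ∨ ((A ∨ ¬C) ∧ ¬(A ∧ ¬C))
⇔ ¬A ∨ ((A ∨ ¬C) ∧ (¬A ∨ ¬¬C))
⇔ ¬A ∨ ((A ∨ ¬C) ∧ (¬A ∨ C))
⇔ (¬A ∨ A ∨ ¬C) ∧ (¬A ∨ ¬A ∨ C)
⇔ ¬A ∨ C

¬A ∨ C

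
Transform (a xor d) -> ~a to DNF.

(a xor d) -> ~a
≡ ~(a xor d) | ~a   — eliminate ->
≡ ~((a & ~d) | (~a & d)) | ~a   — expand xor
≡ (~(a & ~d) & ~(~a & d)) | ~a   — De Morgan
≡ ((~a | ~~d) & ~(~a & d)) | ~a   — De Morgan
≡ ((~a | d) & ~(~a & d)) | ~a   — double negation
≡ ((~a | d) & (~~a | ~d)) | ~a   — De Morgan
≡ ((~a | d) & (a | ~d)) | ~a   — double negation
≡ (~a & a) | (~a & ~d) | (d & a) | (d & ~d) | ~a   — distribute & over |
≡ (d & a) | ~a   — simplify

(d & a) | ~a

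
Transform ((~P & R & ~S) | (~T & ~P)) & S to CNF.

~P & (R | ~T) & (~S | ~T) & S

((~P & R & ~S) | (~T & ~P)) & S
≡ (~P | ~T) & (~P | ~P) & (R | ~T) & (R | ~P) & (~S | ~T) & (~S | ~P) & S   [distribute | over &]
≡ ~P & (R | ~T) & (~S | ~T) & S   [simplify]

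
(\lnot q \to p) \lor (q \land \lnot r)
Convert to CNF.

q \lor p

(\lnot q \to p) \lor (q \land \lnot r)
⇔ \lnot \lnot q \lor p \lor (q \land \lnot r)
⇔ q \lor p \lor (q \land \lnot r)
⇔ (q \lor p \lor q) \land (q \lor p \lor \lnot r)
⇔ q \lor p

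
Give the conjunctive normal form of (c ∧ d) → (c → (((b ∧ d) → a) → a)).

(c ∧ d) → (c → (((b ∧ d) → a) → a))
≡ ¬(c ∧ d) ∨ (c → (((b ∧ d) → a) → a))   [eliminate →]
≡ ¬(c ∧ d) ∨ ¬c ∨ (((b ∧ d) → a) → a)   [eliminate →]
≡ ¬(c ∧ d) ∨ ¬c ∨ ¬((b ∧ d) → a) ∨ a   [eliminate →]
≡ ¬(c ∧ d) ∨ ¬c ∨ ¬(¬(b ∧ d) ∨ a) ∨ a   [eliminate →]
≡ ¬c ∨ ¬d ∨ ¬c ∨ ¬(¬(b ∧ d) ∨ a) ∨ a   [De Morgan]
≡ ¬c ∨ ¬d ∨ ¬c ∨ (¬¬(b ∧ d) ∧ ¬a) ∨ a   [De Morgan]
≡ ¬c ∨ ¬d ∨ ¬c ∨ (b ∧ d ∧ ¬a) ∨ a   [double negation]
≡ (¬c ∨ ¬d ∨ ¬c ∨ b ∨ a) ∧ (¬c ∨ ¬d ∨ ¬c ∨ d ∨ a) ∧ (¬c ∨ ¬d ∨ ¬c ∨ ¬a ∨ a)   [distribute ∨ over ∧]
≡ ¬c ∨ ¬d ∨ b ∨ a   [simplify]

¬c ∨ ¬d ∨ b ∨ a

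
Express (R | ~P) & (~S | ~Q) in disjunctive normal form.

(R | ~P) & (~S | ~Q)
≡ (R & ~S) | (R & ~Q) | (~P & ~S) | (~P & ~Q)

(R & ~S) | (R & ~Q) | (~P & ~S) | (~P & ~Q)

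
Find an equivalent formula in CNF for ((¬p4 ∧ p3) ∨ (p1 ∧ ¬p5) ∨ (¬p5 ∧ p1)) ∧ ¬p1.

((¬p4 ∧ p3) ∨ (p1 ∧ ¬p5) ∨ (¬p5 ∧ p1)) ∧ ¬p1
≡ (¬p4 ∨ p1 ∨ ¬p5) ∧ (¬p4 ∨ p1 ∨ p1) ∧ (¬p4 ∨ ¬p5 ∨ ¬p5) ∧ (¬p4 ∨ ¬p5 ∨ p1) ∧ (p3 ∨ p1 ∨ ¬p5) ∧ (p3 ∨ p1 ∨ p1) ∧ (p3 ∨ ¬p5 ∨ ¬p5) ∧ (p3 ∨ ¬p5 ∨ p1) ∧ ¬p1   [distribute ∨ over ∧]
≡ (¬p4 ∨ p1) ∧ (¬p4 ∨ ¬p5) ∧ (p3 ∨ p1) ∧ (p3 ∨ ¬p5) ∧ ¬p1   [simplify]

(¬p4 ∨ p1) ∧ (¬p4 ∨ ¬p5) ∧ (p3 ∨ p1) ∧ (p3 ∨ ¬p5) ∧ ¬p1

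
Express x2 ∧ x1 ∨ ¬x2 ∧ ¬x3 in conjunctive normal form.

x2 ∧ x1 ∨ ¬x2 ∧ ¬x3
≡ (x2 ∨ ¬x2) ∧ (x2 ∨ ¬x3) ∧ (x1 ∨ ¬x2) ∧ (x1 ∨ ¬x3)   — distribute ∨ over ∧
≡ (x2 ∨ ¬x3) ∧ (x1 ∨ ¬x2) ∧ (x1 ∨ ¬x3)   — simplify

(x2 ∨ ¬x3) ∧ (x1 ∨ ¬x2) ∧ (x1 ∨ ¬x3)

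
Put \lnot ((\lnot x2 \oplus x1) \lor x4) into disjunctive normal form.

(x2 \land \lnot x1 \land \lnot x4) \lor (x1 \land \lnot x2 \land \lnot x4)

\lnot ((\lnot x2 \oplus x1) \lor x4)
⇔ \lnot ((\lnot x2 \land \lnot x1) \lor (\lnot \lnot x2 \land x1) \lor x4)   [expand \oplus]
⇔ \lnot (\lnot x2 \land \lnot x1) \land \lnot (\lnot \lnot x2 \land x1) \land \lnot x4   [De Morgan]
⇔ (\lnot \lnot x2 \lor \lnot \lnot x1) \land \lnot (\lnot \lnot x2 \land x1) \land \lnot x4   [De Morgan]
⇔ (x2 \lor \lnot \lnot x1) \land \lnot (\lnot \lnot x2 \land x1) \land \lnot x4   [double negation]
⇔ (x2 \lor x1) \land \lnot (\lnot \lnot x2 \land x1) \land \lnot x4   [double negation]
⇔ (x2 \lor x1) \land (\lnot \lnot \lnot x2 \lor \lnot x1) \land \lnot x4   [De Morgan]
⇔ (x2 \lor x1) \land (\lnot x2 \lor \lnot x1) \land \lnot x4   [double negation]
⇔ (x2 \land \lnot x2 \land \lnot x4) \lor (x2 \land \lnot x1 \land \lnot x4) \lor (x1 \land \lnot x2 \land \lnot x4) \lor (x1 \land \lnot x1 \land \lnot x4)   [distribute \land over \lor]
⇔ (x2 \land \lnot x1 \land \lnot x4) \lor (x1 \land \lnot x2 \land \lnot x4)   [simplify]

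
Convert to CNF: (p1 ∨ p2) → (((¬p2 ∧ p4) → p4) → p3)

(¬p1 ∨ p4 ∨ p3) ∧ (¬p1 ∨ ¬p4 ∨ p3) ∧ (¬p2 ∨ p3)

(p1 ∨ p2) → (((¬p2 ∧ p4) → p4) → p3)
= ¬(p1 ∨ p2) ∨ (((¬p2 ∧ p4) → p4) → p3)   — eliminate →
= ¬(p1 ∨ p2) ∨ ¬((¬p2 ∧ p4) → p4) ∨ p3   — eliminate →
= ¬(p1 ∨ p2) ∨ ¬(¬(¬p2 ∧ p4) ∨ p4) ∨ p3   — eliminate →
= (¬p1 ∧ ¬p2) ∨ ¬(¬(¬p2 ∧ p4) ∨ p4) ∨ p3   — De Morgan
= (¬p1 ∧ ¬p2) ∨ (¬¬(¬p2 ∧ p4) ∧ ¬p4) ∨ p3   — De Morgan
= (¬p1 ∧ ¬p2) ∨ (¬p2 ∧ p4 ∧ ¬p4) ∨ p3   — double negation
= (¬p1 ∨ ¬p2 ∨ p3) ∧ (¬p1 ∨ p4 ∨ p3) ∧ (¬p1 ∨ ¬p4 ∨ p3) ∧ (¬p2 ∨ ¬p2 ∨ p3) ∧ (¬p2 ∨ p4 ∨ p3) ∧ (¬p2 ∨ ¬p4 ∨ p3)   — distribute ∨ over ∧
= (¬p1 ∨ p4 ∨ p3) ∧ (¬p1 ∨ ¬p4 ∨ p3) ∧ (¬p2 ∨ p3)   — simplify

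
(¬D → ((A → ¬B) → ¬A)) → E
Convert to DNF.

(¬D ∧ ¬B ∧ A) ∨ E

(¬D → ((A → ¬B) → ¬A)) → E
= ¬(¬D → ((A → ¬B) → ¬A)) ∨ E   [eliminate →]
= ¬(¬¬D ∨ ((A → ¬B) → ¬A)) ∨ E   [eliminate →]
= ¬(¬¬D ∨ ¬(A → ¬B) ∨ ¬A) ∨ E   [eliminate →]
= ¬(¬¬D ∨ ¬(¬A ∨ ¬B) ∨ ¬A) ∨ E   [eliminate →]
= (¬¬¬D ∧ ¬¬(¬A ∨ ¬B) ∧ ¬¬A) ∨ E   [De Morgan]
= (¬D ∧ ¬¬(¬A ∨ ¬B) ∧ ¬¬A) ∨ E   [double negation]
= (¬D ∧ (¬A ∨ ¬B) ∧ ¬¬A) ∨ E   [double negation]
= (¬D ∧ (¬A ∨ ¬B) ∧ A) ∨ E   [double negation]
= (¬D ∧ ¬A ∧ A) ∨ (¬D ∧ ¬B ∧ A) ∨ E   [distribute ∧ over ∨]
= (¬D ∧ ¬B ∧ A) ∨ E   [simplify]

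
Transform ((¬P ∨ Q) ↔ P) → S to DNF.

¬P ∨ (P ∧ ¬Q) ∨ S

((¬P ∨ Q) ↔ P) → S
≡ ¬((¬P ∨ Q) ↔ P) ∨ S   [eliminate →]
≡ ¬(((¬P ∨ Q) → P) ∧ (P → (¬P ∨ Q))) ∨ S   [eliminate ↔]
≡ ¬((¬(¬P ∨ Q) ∨ P) ∧ (P → (¬P ∨ Q))) ∨ S   [eliminate →]
≡ ¬((¬(¬P ∨ Q) ∨ P) ∧ (¬P ∨ ¬P ∨ Q)) ∨ S   [eliminate →]
≡ ¬(¬(¬P ∨ Q) ∨ P) ∨ ¬(¬P ∨ ¬P ∨ Q) ∨ S   [De Morgan]
≡ (¬¬(¬P ∨ Q) ∧ ¬P) ∨ ¬(¬P ∨ ¬P ∨ Q) ∨ S   [De Morgan]
≡ ((¬P ∨ Q) ∧ ¬P) ∨ ¬(¬P ∨ ¬P ∨ Q) ∨ S   [double negation]
≡ ((¬P ∨ Q) ∧ ¬P) ∨ (¬¬P ∧ ¬¬P ∧ ¬Q) ∨ S   [De Morgan]
≡ ((¬P ∨ Q) ∧ ¬P) ∨ (P ∧ ¬¬P ∧ ¬Q) ∨ S   [double negation]
≡ ((¬P ∨ Q) ∧ ¬P) ∨ (P ∧ P ∧ ¬Q) ∨ S   [double negation]
≡ (¬P ∧ ¬P) ∨ (Q ∧ ¬P) ∨ (P ∧ P ∧ ¬Q) ∨ S   [distribute ∧ over ∨]
≡ ¬P ∨ (P ∧ ¬Q) ∨ S   [simplify]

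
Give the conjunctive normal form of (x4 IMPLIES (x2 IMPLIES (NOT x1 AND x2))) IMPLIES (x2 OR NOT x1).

x2 OR NOT x1

(x4 IMPLIES (x2 IMPLIES (NOT x1 AND x2))) IMPLIES (x2 OR NOT x1)
= NOT (x4 IMPLIES (x2 IMPLIES (NOT x1 AND x2))) OR x2 OR NOT x1
= NOT (NOT x4 OR (x2 IMPLIES (NOT x1 AND x2))) OR x2 OR NOT x1
= NOT (NOT x4 OR NOT x2 OR (NOT x1 AND x2)) OR x2 OR NOT x1
= (NOT NOT x4 AND NOT NOT x2 AND NOT (NOT x1 AND x2)) OR x2 OR NOT x1
= (x4 AND NOT NOT x2 AND NOT (NOT x1 AND x2)) OR x2 OR NOT x1
= (x4 AND x2 AND NOT (NOT x1 AND x2)) OR x2 OR NOT x1
= (x4 AND x2 AND (NOT NOT x1 OR NOT x2)) OR x2 OR NOT x1
= (x4 AND x2 AND (x1 OR NOT x2)) OR x2 OR NOT x1
= (x4 OR x2 OR NOT x1) AND (x2 OR x2 OR NOT x1) AND (x1 OR NOT x2 OR x2 OR NOT x1)
= x2 OR NOT x1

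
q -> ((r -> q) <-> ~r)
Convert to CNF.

~q | ~r

q -> ((r -> q) <-> ~r)
= ~q | ((r -> q) <-> ~r)   [eliminate ->]
= ~q | (((r -> q) -> ~r) & (~r -> (r -> q)))   [eliminate <->]
= ~q | ((~(r -> q) | ~r) & (~r -> (r -> q)))   [eliminate ->]
= ~q | ((~(~r | q) | ~r) & (~r -> (r -> q)))   [eliminate ->]
= ~q | ((~(~r | q) | ~r) & (~~r | (r -> q)))   [eliminate ->]
= ~q | ((~(~r | q) | ~r) & (~~r | ~r | q))   [eliminate ->]
= ~q | (((~~r & ~q) | ~r) & (~~r | ~r | q))   [De Morgan]
= ~q | (((r & ~q) | ~r) & (~~r | ~r | q))   [double negation]
= ~q | (((r & ~q) | ~r) & (r | ~r | q))   [double negation]
= (~q | r | ~r) & (~q | ~q | ~r) & (~q | r | ~r | q)   [distribute | over &]
= ~q | ~r   [simplify]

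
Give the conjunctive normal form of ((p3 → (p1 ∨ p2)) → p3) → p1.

((p3 → (p1 ∨ p2)) → p3) → p1
≡ ¬((p3 → (p1 ∨ p2)) → p3) ∨ p1   (eliminate →)
≡ ¬(¬(p3 → (p1 ∨ p2)) ∨ p3) ∨ p1   (eliminate →)
≡ ¬(¬(¬p3 ∨ p1 ∨ p2) ∨ p3) ∨ p1   (eliminate →)
≡ (¬¬(¬p3 ∨ p1 ∨ p2) ∧ ¬p3) ∨ p1   (De Morgan)
≡ ((¬p3 ∨ p1 ∨ p2) ∧ ¬p3) ∨ p1   (double negation)
≡ (¬p3 ∨ p1 ∨ p2 ∨ p1) ∧ (¬p3 ∨ p1)   (distribute ∨ over ∧)
≡ ¬p3 ∨ p1   (simplify)

¬p3 ∨ p1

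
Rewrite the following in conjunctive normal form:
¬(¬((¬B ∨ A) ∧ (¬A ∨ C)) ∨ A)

¬(¬((¬B ∨ A) ∧ (¬A ∨ C)) ∨ A)
≡ ¬¬((¬B ∨ A) ∧ (¬A ∨ C)) ∧ ¬A   [De Morgan]
≡ (¬B ∨ A) ∧ (¬A ∨ C) ∧ ¬A   [double negation]
≡ (¬B ∨ A) ∧ ¬A   [simplify]

(¬B ∨ A) ∧ ¬A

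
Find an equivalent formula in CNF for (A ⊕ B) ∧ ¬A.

(A ⊕ B) ∧ ¬A
⇔ (A ∨ B) ∧ ¬(A ∧ B) ∧ ¬A
⇔ (A ∨ B) ∧ (¬A ∨ ¬B) ∧ ¬A
⇔ (A ∨ B) ∧ ¬A

(A ∨ B) ∧ ¬A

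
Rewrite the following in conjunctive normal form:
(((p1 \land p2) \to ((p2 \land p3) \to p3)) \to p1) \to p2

(((p1 \land p2) \to ((p2 \land p3) \to p3)) \to p1) \to p2
≡ \lnot (((p1 \land p2) \to ((p2 \land p3) \to p3)) \to p1) \lor p2   — eliminate \to
≡ \lnot (\lnot ((p1 \land p2) \to ((p2 \land p3) \to p3)) \lor p1) \lor p2   — eliminate \to
≡ \lnot (\lnot (\lnot (p1 \land p2) \lor ((p2 \land p3) \to p3)) \lor p1) \lor p2   — eliminate \to
≡ \lnot (\lnot (\lnot (p1 \land p2) \lor \lnot (p2 \land p3) \lor p3) \lor p1) \lor p2   — eliminate \to
≡ (\lnot \lnot (\lnot (p1 \land p2) \lor \lnot (p2 \land p3) \lor p3) \land \lnot p1) \lor p2   — De Morgan
≡ ((\lnot (p1 \land p2) \lor \lnot (p2 \land p3) \lor p3) \land \lnot p1) \lor p2   — double negation
≡ ((\lnot p1 \lor \lnot p2 \lor \lnot (p2 \land p3) \lor p3) \land \lnot p1) \lor p2   — De Morgan
≡ ((\lnot p1 \lor \lnot p2 \lor \lnot p2 \lor \lnot p3 \lor p3) \land \lnot p1) \lor p2   — De Morgan
≡ (\lnot p1 \lor \lnot p2 \lor \lnot p2 \lor \lnot p3 \lor p3 \lor p2) \land (\lnot p1 \lor p2)   — distribute \lor over \land
≡ \lnot p1 \lor p2   — simplify

\lnot p1 \lor p2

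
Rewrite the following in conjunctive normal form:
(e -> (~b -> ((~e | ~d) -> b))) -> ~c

(e -> (~b -> ((~e | ~d) -> b))) -> ~c
≡ ~(e -> (~b -> ((~e | ~d) -> b))) | ~c   — eliminate ->
≡ ~(~e | (~b -> ((~e | ~d) -> b))) | ~c   — eliminate ->
≡ ~(~e | ~~b | ((~e | ~d) -> b)) | ~c   — eliminate ->
≡ ~(~e | ~~b | ~(~e | ~d) | b) | ~c   — eliminate ->
≡ (~~e & ~~~b & ~~(~e | ~d) & ~b) | ~c   — De Morgan
≡ (e & ~~~b & ~~(~e | ~d) & ~b) | ~c   — double negation
≡ (e & ~b & ~~(~e | ~d) & ~b) | ~c   — double negation
≡ (e & ~b & (~e | ~d) & ~b) | ~c   — double negation
≡ (e | ~c) & (~b | ~c) & (~e | ~d | ~c) & (~b | ~c)   — distribute | over &
≡ (e | ~c) & (~b | ~c) & (~e | ~d | ~c)   — simplify

(e | ~c) & (~b | ~c) & (~e | ~d | ~c)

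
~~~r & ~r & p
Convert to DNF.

~r & p

~~~r & ~r & p
≡ ~r & ~r & p   [double negation]
≡ ~r & p   [simplify]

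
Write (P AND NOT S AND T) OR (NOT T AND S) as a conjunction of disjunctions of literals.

(P AND NOT S AND T) OR (NOT T AND S)
≡ (P OR NOT T) AND (P OR S) AND (NOT S OR NOT T) AND (NOT S OR S) AND (T OR NOT T) AND (T OR S)   — distribute OR over AND
≡ (P OR NOT T) AND (P OR S) AND (NOT S OR NOT T) AND (T OR S)   — simplify

(P OR NOT T) AND (P OR S) AND (NOT S OR NOT T) AND (T OR S)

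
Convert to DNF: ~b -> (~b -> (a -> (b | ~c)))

b | ~a | ~c

~b -> (~b -> (a -> (b | ~c)))
≡ ~~b | (~b -> (a -> (b | ~c)))   [eliminate ->]
≡ ~~b | ~~b | (a -> (b | ~c))   [eliminate ->]
≡ ~~b | ~~b | ~a | b | ~c   [eliminate ->]
≡ b | ~~b | ~a | b | ~c   [double negation]
≡ b | b | ~a | b | ~c   [double negation]
≡ b | ~a | ~c   [simplify]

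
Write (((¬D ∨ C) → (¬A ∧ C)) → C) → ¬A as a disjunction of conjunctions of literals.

(D ∧ ¬C) ∨ ¬A

(((¬D ∨ C) → (¬A ∧ C)) → C) → ¬A
⇔ ¬(((¬D ∨ C) → (¬A ∧ C)) → C) ∨ ¬A   — eliminate →
⇔ ¬(¬((¬D ∨ C) → (¬A ∧ C)) ∨ C) ∨ ¬A   — eliminate →
⇔ ¬(¬(¬(¬D ∨ C) ∨ (¬A ∧ C)) ∨ C) ∨ ¬A   — eliminate →
⇔ (¬¬(¬(¬D ∨ C) ∨ (¬A ∧ C)) ∧ ¬C) ∨ ¬A   — De Morgan
⇔ ((¬(¬D ∨ C) ∨ (¬A ∧ C)) ∧ ¬C) ∨ ¬A   — double negation
⇔ (((¬¬D ∧ ¬C) ∨ (¬A ∧ C)) ∧ ¬C) ∨ ¬A   — De Morgan
⇔ (((D ∧ ¬C) ∨ (¬A ∧ C)) ∧ ¬C) ∨ ¬A   — double negation
⇔ (D ∧ ¬C ∧ ¬C) ∨ (¬A ∧ C ∧ ¬C) ∨ ¬A   — distribute ∧ over ∨
⇔ (D ∧ ¬C) ∨ ¬A   — simplify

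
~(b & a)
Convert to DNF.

~b | ~a

~(b & a)
≡ ~b | ~a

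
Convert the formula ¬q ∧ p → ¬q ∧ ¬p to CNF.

¬q ∧ p → ¬q ∧ ¬p
≡ ¬(¬q ∧ p) ∨ ¬q ∧ ¬p
≡ ¬¬q ∨ ¬p ∨ ¬q ∧ ¬p
≡ q ∨ ¬p ∨ ¬q ∧ ¬p
≡ (q ∨ ¬p ∨ ¬q) ∧ (q ∨ ¬p ∨ ¬p)
≡ q ∨ ¬p

q ∨ ¬p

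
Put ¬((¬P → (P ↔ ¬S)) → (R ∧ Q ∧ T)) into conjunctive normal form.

(P ∨ S) ∧ (¬R ∨ ¬Q ∨ ¬T)

¬((¬P → (P ↔ ¬S)) → (R ∧ Q ∧ T))
≡ ¬(¬(¬P → (P ↔ ¬S)) ∨ (R ∧ Q ∧ T))   [eliminate →]
≡ ¬(¬(¬¬P ∨ (P ↔ ¬S)) ∨ (R ∧ Q ∧ T))   [eliminate →]
≡ ¬(¬(¬¬P ∨ ((P → ¬S) ∧ (¬S → P))) ∨ (R ∧ Q ∧ T))   [eliminate ↔]
≡ ¬(¬(¬¬P ∨ ((¬P ∨ ¬S) ∧ (¬S → P))) ∨ (R ∧ Q ∧ T))   [eliminate →]
≡ ¬(¬(¬¬P ∨ ((¬P ∨ ¬S) ∧ (¬¬S ∨ P))) ∨ (R ∧ Q ∧ T))   [eliminate →]
≡ ¬¬(¬¬P ∨ ((¬P ∨ ¬S) ∧ (¬¬S ∨ P))) ∧ ¬(R ∧ Q ∧ T)   [De Morgan]
≡ (¬¬P ∨ ((¬P ∨ ¬S) ∧ (¬¬S ∨ P))) ∧ ¬(R ∧ Q ∧ T)   [double negation]
≡ (P ∨ ((¬P ∨ ¬S) ∧ (¬¬S ∨ P))) ∧ ¬(R ∧ Q ∧ T)   [double negation]
≡ (P ∨ ((¬P ∨ ¬S) ∧ (S ∨ P))) ∧ ¬(R ∧ Q ∧ T)   [double negation]
≡ (P ∨ ((¬P ∨ ¬S) ∧ (S ∨ P))) ∧ (¬R ∨ ¬Q ∨ ¬T)   [De Morgan]
≡ (P ∨ ¬P ∨ ¬S) ∧ (P ∨ S ∨ P) ∧ (¬R ∨ ¬Q ∨ ¬T)   [distribute ∨ over ∧]
≡ (P ∨ S) ∧ (¬R ∨ ¬Q ∨ ¬T)   [simplify]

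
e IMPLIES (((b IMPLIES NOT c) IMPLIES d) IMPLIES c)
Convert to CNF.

NOT e OR NOT d OR c

e IMPLIES (((b IMPLIES NOT c) IMPLIES d) IMPLIES c)
= NOT e OR (((b IMPLIES NOT c) IMPLIES d) IMPLIES c)   [eliminate IMPLIES]
= NOT e OR NOT ((b IMPLIES NOT c) IMPLIES d) OR c   [eliminate IMPLIES]
= NOT e OR NOT (NOT (b IMPLIES NOT c) OR d) OR c   [eliminate IMPLIES]
= NOT e OR NOT (NOT (NOT b OR NOT c) OR d) OR c   [eliminate IMPLIES]
= NOT e OR (NOT NOT (NOT b OR NOT c) AND NOT d) OR c   [De Morgan]
= NOT e OR ((NOT b OR NOT c) AND NOT d) OR c   [double negation]
= (NOT e OR NOT b OR NOT c OR c) AND (NOT e OR NOT d OR c)   [distribute OR over AND]
= NOT e OR NOT d OR c   [simplify]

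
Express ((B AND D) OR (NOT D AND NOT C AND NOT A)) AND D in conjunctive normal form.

((B AND D) OR (NOT D AND NOT C AND NOT A)) AND D
⇔ (B OR NOT D) AND (B OR NOT C) AND (B OR NOT A) AND (D OR NOT D) AND (D OR NOT C) AND (D OR NOT A) AND D   [distribute OR over AND]
⇔ (B OR NOT D) AND (B OR NOT C) AND (B OR NOT A) AND D   [simplify]

(B OR NOT D) AND (B OR NOT C) AND (B OR NOT A) AND D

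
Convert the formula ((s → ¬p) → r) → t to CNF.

(¬s ∨ ¬p ∨ t) ∧ (¬r ∨ t)

((s → ¬p) → r) → t
≡ ¬((s → ¬p) → r) ∨ t   (eliminate →)
≡ ¬(¬(s → ¬p) ∨ r) ∨ t   (eliminate →)
≡ ¬(¬(¬s ∨ ¬p) ∨ r) ∨ t   (eliminate →)
≡ (¬¬(¬s ∨ ¬p) ∧ ¬r) ∨ t   (De Morgan)
≡ ((¬s ∨ ¬p) ∧ ¬r) ∨ t   (double negation)
≡ (¬s ∨ ¬p ∨ t) ∧ (¬r ∨ t)   (distribute ∨ over ∧)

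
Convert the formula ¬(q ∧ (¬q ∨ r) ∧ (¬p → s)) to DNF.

¬q ∨ (q ∧ ¬r) ∨ (¬p ∧ ¬s)

¬(q ∧ (¬q ∨ r) ∧ (¬p → s))
= ¬(q ∧ (¬q ∨ r) ∧ (¬¬p ∨ s))   — eliminate →
= ¬q ∨ ¬(¬q ∨ r) ∨ ¬(¬¬p ∨ s)   — De Morgan
= ¬q ∨ (¬¬q ∧ ¬r) ∨ ¬(¬¬p ∨ s)   — De Morgan
= ¬q ∨ (q ∧ ¬r) ∨ ¬(¬¬p ∨ s)   — double negation
= ¬q ∨ (q ∧ ¬r) ∨ (¬¬¬p ∧ ¬s)   — De Morgan
= ¬q ∨ (q ∧ ¬r) ∨ (¬p ∧ ¬s)   — double negation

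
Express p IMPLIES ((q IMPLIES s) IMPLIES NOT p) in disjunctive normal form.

NOT p OR (q AND NOT s)

p IMPLIES ((q IMPLIES s) IMPLIES NOT p)
≡ NOT p OR ((q IMPLIES s) IMPLIES NOT p)   — eliminate IMPLIES
≡ NOT p OR NOT (q IMPLIES s) OR NOT p   — eliminate IMPLIES
≡ NOT p OR NOT (NOT q OR s) OR NOT p   — eliminate IMPLIES
≡ NOT p OR (NOT NOT q AND NOT s) OR NOT p   — De Morgan
≡ NOT p OR (q AND NOT s) OR NOT p   — double negation
≡ NOT p OR (q AND NOT s)   — simplify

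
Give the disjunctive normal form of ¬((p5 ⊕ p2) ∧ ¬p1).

(¬p5 ∧ ¬p2) ∨ (p2 ∧ p5) ∨ p1

¬((p5 ⊕ p2) ∧ ¬p1)
≡ ¬(((p5 ∧ ¬p2) ∨ (¬p5 ∧ p2)) ∧ ¬p1)   [expand ⊕]
≡ ¬((p5 ∧ ¬p2) ∨ (¬p5 ∧ p2)) ∨ ¬¬p1   [De Morgan]
≡ (¬(p5 ∧ ¬p2) ∧ ¬(¬p5 ∧ p2)) ∨ ¬¬p1   [De Morgan]
≡ ((¬p5 ∨ ¬¬p2) ∧ ¬(¬p5 ∧ p2)) ∨ ¬¬p1   [De Morgan]
≡ ((¬p5 ∨ p2) ∧ ¬(¬p5 ∧ p2)) ∨ ¬¬p1   [double negation]
≡ ((¬p5 ∨ p2) ∧ (¬¬p5 ∨ ¬p2)) ∨ ¬¬p1   [De Morgan]
≡ ((¬p5 ∨ p2) ∧ (p5 ∨ ¬p2)) ∨ ¬¬p1   [double negation]
≡ ((¬p5 ∨ p2) ∧ (p5 ∨ ¬p2)) ∨ p1   [double negation]
≡ (¬p5 ∧ p5) ∨ (¬p5 ∧ ¬p2) ∨ (p2 ∧ p5) ∨ (p2 ∧ ¬p2) ∨ p1   [distribute ∧ over ∨]
≡ (¬p5 ∧ ¬p2) ∨ (p2 ∧ p5) ∨ p1   [simplify]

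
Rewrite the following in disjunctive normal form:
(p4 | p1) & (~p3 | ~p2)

(p4 & ~p3) | (p4 & ~p2) | (p1 & ~p3) | (p1 & ~p2)

(p4 | p1) & (~p3 | ~p2)
= (p4 & ~p3) | (p4 & ~p2) | (p1 & ~p3) | (p1 & ~p2)   [distribute & over |]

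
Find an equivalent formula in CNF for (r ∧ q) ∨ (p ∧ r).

(r ∧ q) ∨ (p ∧ r)
≡ (r ∨ p) ∧ (r ∨ r) ∧ (q ∨ p) ∧ (q ∨ r)
≡ r ∧ (q ∨ p)

r ∧ (q ∨ p)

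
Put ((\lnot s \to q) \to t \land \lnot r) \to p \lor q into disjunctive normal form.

((\lnot s \to q) \to t \land \lnot r) \to p \lor q
= \lnot ((\lnot s \to q) \to t \land \lnot r) \lor p \lor q   [eliminate \to]
= \lnot (\lnot (\lnot s \to q) \lor t \land \lnot r) \lor p \lor q   [eliminate \to]
= \lnot (\lnot (\lnot \lnot s \lor q) \lor t \land \lnot r) \lor p \lor q   [eliminate \to]
= \lnot \lnot (\lnot \lnot s \lor q) \land \lnot (t \land \lnot r) \lor p \lor q   [De Morgan]
= (\lnot \lnot s \lor q) \land \lnot (t \land \lnot r) \lor p \lor q   [double negation]
= (s \lor q) \land \lnot (t \land \lnot r) \lor p \lor q   [double negation]
= (s \lor q) \land (\lnot t \lor \lnot \lnot r) \lor p \lor q   [De Morgan]
= (s \lor q) \land (\lnot t \lor r) \lor p \lor q   [double negation]
= s \land \lnot t \lor s \land r \lor q \land \lnot t \lor q \land r \lor p \lor q   [distribute \land over \lor]
= s \land \lnot t \lor s \land r \lor p \lor q   [simplify]

s \land \lnot t \lor s \land r \lor p \lor q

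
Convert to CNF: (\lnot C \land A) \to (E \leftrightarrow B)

(C \lor \lnot A \lor \lnot E \lor B) \land (C \lor \lnot A \lor \lnot B \lor E)

(\lnot C \land A) \to (E \leftrightarrow B)
⇔ \lnot (\lnot C \land A) \lor (E \leftrightarrow B)   [eliminate \to]
⇔ \lnot (\lnot C \land A) \lor ((E \to B) \land (B \to E))   [eliminate \leftrightarrow]
⇔ \lnot (\lnot C \land A) \lor ((\lnot E \lor B) \land (B \to E))   [eliminate \to]
⇔ \lnot (\lnot C \land A) \lor ((\lnot E \lor B) \land (\lnot B \lor E))   [eliminate \to]
⇔ \lnot \lnot C \lor \lnot A \lor ((\lnot E \lor B) \land (\lnot B \lor E))   [De Morgan]
⇔ C \lor \lnot A \lor ((\lnot E \lor B) \land (\lnot B \lor E))   [double negation]
⇔ (C \lor \lnot A \lor \lnot E \lor B) \land (C \lor \lnot A \lor \lnot B \lor E)   [distribute \lor over \land]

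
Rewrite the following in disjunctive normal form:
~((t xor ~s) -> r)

~((t xor ~s) -> r)
⇔ ~(~(t xor ~s) | r)   [eliminate ->]
⇔ ~(~((t & ~~s) | (~t & ~s)) | r)   [expand xor]
⇔ ~~((t & ~~s) | (~t & ~s)) & ~r   [De Morgan]
⇔ ((t & ~~s) | (~t & ~s)) & ~r   [double negation]
⇔ ((t & s) | (~t & ~s)) & ~r   [double negation]
⇔ (t & s & ~r) | (~t & ~s & ~r)   [distribute & over |]

(t & s & ~r) | (~t & ~s & ~r)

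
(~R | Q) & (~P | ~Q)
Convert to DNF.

(~R | Q) & (~P | ~Q)
⇔ (~R & ~P) | (~R & ~Q) | (Q & ~P) | (Q & ~Q)   [distribute & over |]
⇔ (~R & ~P) | (~R & ~Q) | (Q & ~P)   [simplify]

(~R & ~P) | (~R & ~Q) | (Q & ~P)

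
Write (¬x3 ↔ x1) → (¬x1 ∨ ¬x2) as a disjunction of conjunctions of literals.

(x1 ∧ x3) ∨ ¬x1 ∨ ¬x2

(¬x3 ↔ x1) → (¬x1 ∨ ¬x2)
≡ ¬(¬x3 ↔ x1) ∨ ¬x1 ∨ ¬x2   (eliminate →)
≡ ¬((¬x3 → x1) ∧ (x1 → ¬x3)) ∨ ¬x1 ∨ ¬x2   (eliminate ↔)
≡ ¬((¬¬x3 ∨ x1) ∧ (x1 → ¬x3)) ∨ ¬x1 ∨ ¬x2   (eliminate →)
≡ ¬((¬¬x3 ∨ x1) ∧ (¬x1 ∨ ¬x3)) ∨ ¬x1 ∨ ¬x2   (eliminate →)
≡ ¬(¬¬x3 ∨ x1) ∨ ¬(¬x1 ∨ ¬x3) ∨ ¬x1 ∨ ¬x2   (De Morgan)
≡ (¬¬¬x3 ∧ ¬x1) ∨ ¬(¬x1 ∨ ¬x3) ∨ ¬x1 ∨ ¬x2   (De Morgan)
≡ (¬x3 ∧ ¬x1) ∨ ¬(¬x1 ∨ ¬x3) ∨ ¬x1 ∨ ¬x2   (double negation)
≡ (¬x3 ∧ ¬x1) ∨ (¬¬x1 ∧ ¬¬x3) ∨ ¬x1 ∨ ¬x2   (De Morgan)
≡ (¬x3 ∧ ¬x1) ∨ (x1 ∧ ¬¬x3) ∨ ¬x1 ∨ ¬x2   (double negation)
≡ (¬x3 ∧ ¬x1) ∨ (x1 ∧ x3) ∨ ¬x1 ∨ ¬x2   (double negation)
≡ (x1 ∧ x3) ∨ ¬x1 ∨ ¬x2   (simplify)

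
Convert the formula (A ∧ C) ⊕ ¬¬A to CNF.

A ∧ (¬A ∨ ¬C)

(A ∧ C) ⊕ ¬¬A
≡ ((A ∧ C) ∨ ¬¬A) ∧ ¬(A ∧ C ∧ ¬¬A)   (expand ⊕)
≡ ((A ∧ C) ∨ A) ∧ ¬(A ∧ C ∧ ¬¬A)   (double negation)
≡ ((A ∧ C) ∨ A) ∧ (¬A ∨ ¬C ∨ ¬¬¬A)   (De Morgan)
≡ ((A ∧ C) ∨ A) ∧ (¬A ∨ ¬C ∨ ¬A)   (double negation)
≡ (A ∨ A) ∧ (C ∨ A) ∧ (¬A ∨ ¬C ∨ ¬A)   (distribute ∨ over ∧)
≡ A ∧ (¬A ∨ ¬C)   (simplify)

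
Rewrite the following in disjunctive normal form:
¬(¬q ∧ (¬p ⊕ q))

q ∨ p ∧ ¬q

¬(¬q ∧ (¬p ⊕ q))
≡ ¬(¬q ∧ (¬p ∧ ¬q ∨ ¬¬p ∧ q))   [expand ⊕]
≡ ¬¬q ∨ ¬(¬p ∧ ¬q ∨ ¬¬p ∧ q)   [De Morgan]
≡ q ∨ ¬(¬p ∧ ¬q ∨ ¬¬p ∧ q)   [double negation]
≡ q ∨ ¬(¬p ∧ ¬q) ∧ ¬(¬¬p ∧ q)   [De Morgan]
≡ q ∨ (¬¬p ∨ ¬¬q) ∧ ¬(¬¬p ∧ q)   [De Morgan]
≡ q ∨ (p ∨ ¬¬q) ∧ ¬(¬¬p ∧ q)   [double negation]
≡ q ∨ (p ∨ q) ∧ ¬(¬¬p ∧ q)   [double negation]
≡ q ∨ (p ∨ q) ∧ (¬¬¬p ∨ ¬q)   [De Morgan]
≡ q ∨ (p ∨ q) ∧ (¬p ∨ ¬q)   [double negation]
≡ q ∨ p ∧ ¬p ∨ p ∧ ¬q ∨ q ∧ ¬p ∨ q ∧ ¬q   [distribute ∧ over ∨]
≡ q ∨ p ∧ ¬q   [simplify]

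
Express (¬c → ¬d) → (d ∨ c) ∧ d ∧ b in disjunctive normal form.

(¬c → ¬d) → (d ∨ c) ∧ d ∧ b
≡ ¬(¬c → ¬d) ∨ (d ∨ c) ∧ d ∧ b   — eliminate →
≡ ¬(¬¬c ∨ ¬d) ∨ (d ∨ c) ∧ d ∧ b   — eliminate →
≡ ¬¬¬c ∧ ¬¬d ∨ (d ∨ c) ∧ d ∧ b   — De Morgan
≡ ¬c ∧ ¬¬d ∨ (d ∨ c) ∧ d ∧ b   — double negation
≡ ¬c ∧ d ∨ (d ∨ c) ∧ d ∧ b   — double negation
≡ ¬c ∧ d ∨ d ∧ d ∧ b ∨ c ∧ d ∧ b   — distribute ∧ over ∨
≡ ¬c ∧ d ∨ d ∧ b   — simplify

¬c ∧ d ∨ d ∧ b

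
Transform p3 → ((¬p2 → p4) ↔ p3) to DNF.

¬p3 ∨ (p3 ∧ p2) ∨ (p3 ∧ p4)

p3 → ((¬p2 → p4) ↔ p3)
≡ ¬p3 ∨ ((¬p2 → p4) ↔ p3)
≡ ¬p3 ∨ (((¬p2 → p4) → p3) ∧ (p3 → (¬p2 → p4)))
≡ ¬p3 ∨ ((¬(¬p2 → p4) ∨ p3) ∧ (p3 → (¬p2 → p4)))
≡ ¬p3 ∨ ((¬(¬¬p2 ∨ p4) ∨ p3) ∧ (p3 → (¬p2 → p4)))
≡ ¬p3 ∨ ((¬(¬¬p2 ∨ p4) ∨ p3) ∧ (¬p3 ∨ (¬p2 → p4)))
≡ ¬p3 ∨ ((¬(¬¬p2 ∨ p4) ∨ p3) ∧ (¬p3 ∨ ¬¬p2 ∨ p4))
≡ ¬p3 ∨ (((¬¬¬p2 ∧ ¬p4) ∨ p3) ∧ (¬p3 ∨ ¬¬p2 ∨ p4))
≡ ¬p3 ∨ (((¬p2 ∧ ¬p4) ∨ p3) ∧ (¬p3 ∨ ¬¬p2 ∨ p4))
≡ ¬p3 ∨ (((¬p2 ∧ ¬p4) ∨ p3) ∧ (¬p3 ∨ p2 ∨ p4))
≡ ¬p3 ∨ (¬p2 ∧ ¬p4 ∧ ¬p3) ∨ (¬p2 ∧ ¬p4 ∧ p2) ∨ (¬p2 ∧ ¬p4 ∧ p4) ∨ (p3 ∧ ¬p3) ∨ (p3 ∧ p2) ∨ (p3 ∧ p4)
≡ ¬p3 ∨ (p3 ∧ p2) ∨ (p3 ∧ p4)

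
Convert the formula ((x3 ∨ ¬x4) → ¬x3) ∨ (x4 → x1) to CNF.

¬x3 ∨ ¬x4 ∨ x1

((x3 ∨ ¬x4) → ¬x3) ∨ (x4 → x1)
⇔ ¬(x3 ∨ ¬x4) ∨ ¬x3 ∨ (x4 → x1)
⇔ ¬(x3 ∨ ¬x4) ∨ ¬x3 ∨ ¬x4 ∨ x1
⇔ (¬x3 ∧ ¬¬x4) ∨ ¬x3 ∨ ¬x4 ∨ x1
⇔ (¬x3 ∧ x4) ∨ ¬x3 ∨ ¬x4 ∨ x1
⇔ (¬x3 ∨ ¬x3 ∨ ¬x4 ∨ x1) ∧ (x4 ∨ ¬x3 ∨ ¬x4 ∨ x1)
⇔ ¬x3 ∨ ¬x4 ∨ x1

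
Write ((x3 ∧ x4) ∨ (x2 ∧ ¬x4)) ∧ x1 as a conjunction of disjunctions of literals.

((x3 ∧ x4) ∨ (x2 ∧ ¬x4)) ∧ x1
⇔ (x3 ∨ x2) ∧ (x3 ∨ ¬x4) ∧ (x4 ∨ x2) ∧ (x4 ∨ ¬x4) ∧ x1   (distribute ∨ over ∧)
⇔ (x3 ∨ x2) ∧ (x3 ∨ ¬x4) ∧ (x4 ∨ x2) ∧ x1   (simplify)

(x3 ∨ x2) ∧ (x3 ∨ ¬x4) ∧ (x4 ∨ x2) ∧ x1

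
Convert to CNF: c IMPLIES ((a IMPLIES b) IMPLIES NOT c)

(NOT c OR a) AND (NOT c OR NOT b)

c IMPLIES ((a IMPLIES b) IMPLIES NOT c)
≡ NOT c OR ((a IMPLIES b) IMPLIES NOT c)
≡ NOT c OR NOT (a IMPLIES b) OR NOT c
≡ NOT c OR NOT (NOT a OR b) OR NOT c
≡ NOT c OR (NOT NOT a AND NOT b) OR NOT c
≡ NOT c OR (a AND NOT b) OR NOT c
≡ (NOT c OR a OR NOT c) AND (NOT c OR NOT b OR NOT c)
≡ (NOT c OR a) AND (NOT c OR NOT b)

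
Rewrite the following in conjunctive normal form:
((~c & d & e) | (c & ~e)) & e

(~c | ~e) & (d | c) & (d | ~e) & e

((~c & d & e) | (c & ~e)) & e
= (~c | c) & (~c | ~e) & (d | c) & (d | ~e) & (e | c) & (e | ~e) & e   [distribute | over &]
= (~c | ~e) & (d | c) & (d | ~e) & e   [simplify]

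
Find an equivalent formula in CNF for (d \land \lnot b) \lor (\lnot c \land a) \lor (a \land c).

(d \lor a) \land (\lnot b \lor a)

(d \land \lnot b) \lor (\lnot c \land a) \lor (a \land c)
≡ (d \lor \lnot c \lor a) \land (d \lor \lnot c \lor c) \land (d \lor a \lor a) \land (d \lor a \lor c) \land (\lnot b \lor \lnot c \lor a) \land (\lnot b \lor \lnot c \lor c) \land (\lnot b \lor a \lor a) \land (\lnot b \lor a \lor c)   (distribute \lor over \land)
≡ (d \lor a) \land (\lnot b \lor a)   (simplify)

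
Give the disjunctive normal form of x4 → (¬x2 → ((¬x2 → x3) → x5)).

¬x4 ∨ x2 ∨ (¬x2 ∧ ¬x3) ∨ x5

x4 → (¬x2 → ((¬x2 → x3) → x5))
⇔ ¬x4 ∨ (¬x2 → ((¬x2 → x3) → x5))   [eliminate →]
⇔ ¬x4 ∨ ¬¬x2 ∨ ((¬x2 → x3) → x5)   [eliminate →]
⇔ ¬x4 ∨ ¬¬x2 ∨ ¬(¬x2 → x3) ∨ x5   [eliminate →]
⇔ ¬x4 ∨ ¬¬x2 ∨ ¬(¬¬x2 ∨ x3) ∨ x5   [eliminate →]
⇔ ¬x4 ∨ x2 ∨ ¬(¬¬x2 ∨ x3) ∨ x5   [double negation]
⇔ ¬x4 ∨ x2 ∨ (¬¬¬x2 ∧ ¬x3) ∨ x5   [De Morgan]
⇔ ¬x4 ∨ x2 ∨ (¬x2 ∧ ¬x3) ∨ x5   [double negation]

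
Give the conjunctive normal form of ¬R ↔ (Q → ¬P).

(R ∨ ¬Q ∨ ¬P) ∧ (Q ∨ ¬R) ∧ (P ∨ ¬R)

¬R ↔ (Q → ¬P)
≡ (¬R → (Q → ¬P)) ∧ ((Q → ¬P) → ¬R)   (eliminate ↔)
≡ (¬¬R ∨ (Q → ¬P)) ∧ ((Q → ¬P) → ¬R)   (eliminate →)
≡ (¬¬R ∨ ¬Q ∨ ¬P) ∧ ((Q → ¬P) → ¬R)   (eliminate →)
≡ (¬¬R ∨ ¬Q ∨ ¬P) ∧ (¬(Q → ¬P) ∨ ¬R)   (eliminate →)
≡ (¬¬R ∨ ¬Q ∨ ¬P) ∧ (¬(¬Q ∨ ¬P) ∨ ¬R)   (eliminate →)
≡ (R ∨ ¬Q ∨ ¬P) ∧ (¬(¬Q ∨ ¬P) ∨ ¬R)   (double negation)
≡ (R ∨ ¬Q ∨ ¬P) ∧ ((¬¬Q ∧ ¬¬P) ∨ ¬R)   (De Morgan)
≡ (R ∨ ¬Q ∨ ¬P) ∧ ((Q ∧ ¬¬P) ∨ ¬R)   (double negation)
≡ (R ∨ ¬Q ∨ ¬P) ∧ ((Q ∧ P) ∨ ¬R)   (double negation)
≡ (R ∨ ¬Q ∨ ¬P) ∧ (Q ∨ ¬R) ∧ (P ∨ ¬R)   (distribute ∨ over ∧)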